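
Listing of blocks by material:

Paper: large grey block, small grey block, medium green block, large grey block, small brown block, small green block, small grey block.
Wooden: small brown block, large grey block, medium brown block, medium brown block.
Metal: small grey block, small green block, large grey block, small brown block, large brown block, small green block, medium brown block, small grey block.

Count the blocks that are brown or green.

brown: 7; green: 4; together 7 + 4 = 11.

11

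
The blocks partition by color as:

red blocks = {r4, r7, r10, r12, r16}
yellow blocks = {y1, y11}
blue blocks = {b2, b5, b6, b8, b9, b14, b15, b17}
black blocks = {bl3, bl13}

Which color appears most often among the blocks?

Counts by color: blue 8, red 5, yellow 2, black 2.
The maximum is 8, held uniquely by blue.

blue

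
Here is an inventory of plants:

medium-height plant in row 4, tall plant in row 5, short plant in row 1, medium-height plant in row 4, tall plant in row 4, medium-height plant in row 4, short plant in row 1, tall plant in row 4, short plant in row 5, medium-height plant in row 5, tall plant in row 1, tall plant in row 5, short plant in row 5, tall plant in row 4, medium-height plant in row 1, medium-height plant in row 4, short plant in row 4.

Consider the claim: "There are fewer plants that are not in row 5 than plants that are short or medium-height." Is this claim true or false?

False

There are 12 plants that are not in row 5.
There are 11 plants that are short or medium-height.
The claim requires 12 < 11, which does not hold.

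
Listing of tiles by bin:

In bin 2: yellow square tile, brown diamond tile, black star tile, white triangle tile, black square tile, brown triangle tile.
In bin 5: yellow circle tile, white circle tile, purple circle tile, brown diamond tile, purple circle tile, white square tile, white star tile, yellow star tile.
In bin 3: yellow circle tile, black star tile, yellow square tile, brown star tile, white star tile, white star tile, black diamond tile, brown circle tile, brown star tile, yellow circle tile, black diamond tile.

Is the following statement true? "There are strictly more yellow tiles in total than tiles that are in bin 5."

There are 6 yellow tiles.
There are 8 tiles in bin 5.
The claim requires 6 > 8, which does not hold.

False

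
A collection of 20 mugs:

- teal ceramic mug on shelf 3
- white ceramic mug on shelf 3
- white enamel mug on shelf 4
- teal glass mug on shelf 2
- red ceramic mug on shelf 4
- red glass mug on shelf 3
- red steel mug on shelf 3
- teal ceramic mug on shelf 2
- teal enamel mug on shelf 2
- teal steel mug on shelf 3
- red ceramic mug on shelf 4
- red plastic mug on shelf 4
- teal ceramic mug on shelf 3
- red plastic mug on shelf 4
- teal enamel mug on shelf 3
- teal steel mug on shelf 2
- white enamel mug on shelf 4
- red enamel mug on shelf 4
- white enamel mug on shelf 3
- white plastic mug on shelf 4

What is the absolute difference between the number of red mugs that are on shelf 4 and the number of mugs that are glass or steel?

0

red mugs on shelf 4: 5. mugs that are glass or steel: 5.
|5 − 5| = 5 − 5 = 0.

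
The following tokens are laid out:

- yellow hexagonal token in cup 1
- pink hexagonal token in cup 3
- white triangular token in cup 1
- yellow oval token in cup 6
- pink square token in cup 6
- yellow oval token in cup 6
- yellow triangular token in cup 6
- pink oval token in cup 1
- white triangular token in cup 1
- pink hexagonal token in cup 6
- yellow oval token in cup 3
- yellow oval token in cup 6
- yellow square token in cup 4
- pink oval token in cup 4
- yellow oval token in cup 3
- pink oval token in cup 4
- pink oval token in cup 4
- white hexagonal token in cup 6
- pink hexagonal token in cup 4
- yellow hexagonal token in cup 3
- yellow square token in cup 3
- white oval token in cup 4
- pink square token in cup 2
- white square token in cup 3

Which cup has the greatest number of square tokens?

Counts by cup (restricted to square tokens): cup 3→2, cup 6→1, cup 4→1, cup 2→1, cup 1→0.
The maximum is 2, held uniquely by cup 3.

cup 3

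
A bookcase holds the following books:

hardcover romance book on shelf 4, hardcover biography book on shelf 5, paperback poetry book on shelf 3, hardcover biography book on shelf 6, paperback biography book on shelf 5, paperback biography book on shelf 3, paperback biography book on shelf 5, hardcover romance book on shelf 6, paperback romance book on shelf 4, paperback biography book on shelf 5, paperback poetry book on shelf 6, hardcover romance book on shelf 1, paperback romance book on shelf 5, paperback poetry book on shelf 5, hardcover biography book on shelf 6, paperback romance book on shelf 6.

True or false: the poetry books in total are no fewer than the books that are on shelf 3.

True

poetry books: 3.
books on shelf 3: 2.
The claim requires 3 ≥ 2, which holds.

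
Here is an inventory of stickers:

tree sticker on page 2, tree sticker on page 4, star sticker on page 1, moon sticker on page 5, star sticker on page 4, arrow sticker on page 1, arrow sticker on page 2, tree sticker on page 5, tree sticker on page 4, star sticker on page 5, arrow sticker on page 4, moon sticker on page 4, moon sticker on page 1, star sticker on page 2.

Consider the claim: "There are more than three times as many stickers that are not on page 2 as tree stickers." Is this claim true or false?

|stickers that are not on page 2| = 11.
|tree stickers| = 4.
The claim requires 11 > 3 × 4 = 12, which does not hold.

False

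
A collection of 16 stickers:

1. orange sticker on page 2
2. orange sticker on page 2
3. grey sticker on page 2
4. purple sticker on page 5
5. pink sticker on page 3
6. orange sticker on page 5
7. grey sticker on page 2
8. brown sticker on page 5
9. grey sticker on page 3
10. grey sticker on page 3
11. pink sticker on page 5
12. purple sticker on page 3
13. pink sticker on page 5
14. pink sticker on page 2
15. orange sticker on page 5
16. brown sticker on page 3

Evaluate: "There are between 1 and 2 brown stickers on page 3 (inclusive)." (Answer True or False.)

True

There is 1 brown sticker on page 3.
The claim requires 1 ≤ 1 ≤ 2, which holds.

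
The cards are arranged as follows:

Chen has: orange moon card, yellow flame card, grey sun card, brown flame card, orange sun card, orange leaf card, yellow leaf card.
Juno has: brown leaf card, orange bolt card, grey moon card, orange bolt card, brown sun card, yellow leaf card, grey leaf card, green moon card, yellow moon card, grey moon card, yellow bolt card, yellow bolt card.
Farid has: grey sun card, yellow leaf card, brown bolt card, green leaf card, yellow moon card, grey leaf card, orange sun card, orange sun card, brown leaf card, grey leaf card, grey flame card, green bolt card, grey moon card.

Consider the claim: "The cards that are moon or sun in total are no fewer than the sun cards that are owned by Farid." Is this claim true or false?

cards that are moon or sun: 13.
sun cards owned by Farid: 3.
The claim requires 13 ≥ 3, which holds.

True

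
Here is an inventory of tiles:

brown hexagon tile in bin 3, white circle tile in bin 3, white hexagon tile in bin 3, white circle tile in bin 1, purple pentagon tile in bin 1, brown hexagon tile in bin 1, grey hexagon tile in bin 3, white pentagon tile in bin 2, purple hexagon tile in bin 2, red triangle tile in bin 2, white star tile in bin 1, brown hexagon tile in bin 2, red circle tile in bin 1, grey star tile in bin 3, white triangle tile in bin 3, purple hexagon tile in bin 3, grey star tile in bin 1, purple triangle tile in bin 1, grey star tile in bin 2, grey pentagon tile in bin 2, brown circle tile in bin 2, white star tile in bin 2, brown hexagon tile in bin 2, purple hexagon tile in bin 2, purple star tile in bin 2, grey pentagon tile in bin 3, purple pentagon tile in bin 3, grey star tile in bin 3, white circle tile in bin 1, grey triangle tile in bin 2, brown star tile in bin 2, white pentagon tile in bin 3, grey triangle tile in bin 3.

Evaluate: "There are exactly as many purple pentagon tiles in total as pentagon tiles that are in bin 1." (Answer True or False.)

purple pentagon tiles: 2.
pentagon tiles in bin 1: 1.
The claim requires 2 = 1, which does not hold.

False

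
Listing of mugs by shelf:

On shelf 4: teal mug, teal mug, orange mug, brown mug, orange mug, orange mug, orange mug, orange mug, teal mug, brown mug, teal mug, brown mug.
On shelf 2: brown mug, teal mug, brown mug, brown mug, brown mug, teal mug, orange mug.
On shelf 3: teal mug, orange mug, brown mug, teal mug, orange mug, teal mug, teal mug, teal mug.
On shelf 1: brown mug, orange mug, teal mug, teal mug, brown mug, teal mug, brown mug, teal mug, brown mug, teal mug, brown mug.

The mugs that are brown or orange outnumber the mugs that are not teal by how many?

mugs that are brown or orange: 22.
mugs that are not teal: 22.
22 − 22 = 0.

0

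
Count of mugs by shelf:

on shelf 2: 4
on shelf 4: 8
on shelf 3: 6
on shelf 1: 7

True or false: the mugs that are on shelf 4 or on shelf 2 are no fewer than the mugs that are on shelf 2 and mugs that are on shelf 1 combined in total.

mugs on shelf 4 or on shelf 2: 12.
mugs on shelf 2: 4; mugs on shelf 1: 7; combined: 4 + 7 = 11.
The claim requires 12 ≥ 11, which holds.

True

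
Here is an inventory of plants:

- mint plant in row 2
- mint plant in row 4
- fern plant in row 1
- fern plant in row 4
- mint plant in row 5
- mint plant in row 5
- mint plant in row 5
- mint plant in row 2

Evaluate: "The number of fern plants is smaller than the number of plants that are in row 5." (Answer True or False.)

True

There are 2 fern plants.
There are 3 plants in row 5.
The claim requires 2 < 3, which holds.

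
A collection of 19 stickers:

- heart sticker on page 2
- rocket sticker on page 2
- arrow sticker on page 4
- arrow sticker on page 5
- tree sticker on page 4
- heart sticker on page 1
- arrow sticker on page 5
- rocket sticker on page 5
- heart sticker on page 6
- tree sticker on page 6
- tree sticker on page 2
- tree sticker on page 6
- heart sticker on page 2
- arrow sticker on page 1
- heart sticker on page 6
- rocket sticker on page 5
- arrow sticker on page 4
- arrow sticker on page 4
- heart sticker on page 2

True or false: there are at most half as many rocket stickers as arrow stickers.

True

|rocket stickers| = 3.
|arrow stickers| = 6.
The claim requires 2 × 3 = 6 ≤ 6, which holds.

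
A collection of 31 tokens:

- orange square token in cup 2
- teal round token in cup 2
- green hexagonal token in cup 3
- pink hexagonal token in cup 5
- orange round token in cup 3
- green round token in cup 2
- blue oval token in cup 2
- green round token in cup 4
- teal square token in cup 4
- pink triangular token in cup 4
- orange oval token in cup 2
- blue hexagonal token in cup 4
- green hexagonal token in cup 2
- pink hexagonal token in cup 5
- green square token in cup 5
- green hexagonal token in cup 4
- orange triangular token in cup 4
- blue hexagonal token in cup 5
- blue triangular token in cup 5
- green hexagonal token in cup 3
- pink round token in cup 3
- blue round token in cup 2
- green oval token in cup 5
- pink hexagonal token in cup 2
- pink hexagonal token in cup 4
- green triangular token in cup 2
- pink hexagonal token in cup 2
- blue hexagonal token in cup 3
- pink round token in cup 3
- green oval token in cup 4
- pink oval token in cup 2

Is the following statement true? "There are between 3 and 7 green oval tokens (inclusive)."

False

green oval tokens: 2.
The claim requires 3 ≤ 2 ≤ 7, which does not hold.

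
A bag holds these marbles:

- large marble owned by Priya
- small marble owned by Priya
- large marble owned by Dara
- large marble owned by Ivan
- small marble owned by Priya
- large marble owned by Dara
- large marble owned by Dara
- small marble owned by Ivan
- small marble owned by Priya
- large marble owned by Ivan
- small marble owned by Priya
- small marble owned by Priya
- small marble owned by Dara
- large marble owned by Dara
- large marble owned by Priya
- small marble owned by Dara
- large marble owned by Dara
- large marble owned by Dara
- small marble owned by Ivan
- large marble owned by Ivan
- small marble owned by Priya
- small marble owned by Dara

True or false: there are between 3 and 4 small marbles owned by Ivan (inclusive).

small marbles owned by Ivan: 2.
The claim requires 3 ≤ 2 ≤ 4, which does not hold.

False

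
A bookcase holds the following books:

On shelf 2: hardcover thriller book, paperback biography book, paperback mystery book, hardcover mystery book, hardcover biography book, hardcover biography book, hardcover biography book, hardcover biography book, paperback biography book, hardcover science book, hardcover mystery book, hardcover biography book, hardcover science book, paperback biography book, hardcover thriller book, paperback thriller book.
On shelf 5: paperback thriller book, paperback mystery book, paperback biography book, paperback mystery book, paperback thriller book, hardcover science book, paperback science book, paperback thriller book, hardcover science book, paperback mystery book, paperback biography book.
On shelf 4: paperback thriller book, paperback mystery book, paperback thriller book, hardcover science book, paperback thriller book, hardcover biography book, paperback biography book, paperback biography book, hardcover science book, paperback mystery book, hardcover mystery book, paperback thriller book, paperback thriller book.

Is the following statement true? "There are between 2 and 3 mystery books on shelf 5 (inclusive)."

mystery books on shelf 5: 3.
The claim requires 2 ≤ 3 ≤ 3, which holds.

True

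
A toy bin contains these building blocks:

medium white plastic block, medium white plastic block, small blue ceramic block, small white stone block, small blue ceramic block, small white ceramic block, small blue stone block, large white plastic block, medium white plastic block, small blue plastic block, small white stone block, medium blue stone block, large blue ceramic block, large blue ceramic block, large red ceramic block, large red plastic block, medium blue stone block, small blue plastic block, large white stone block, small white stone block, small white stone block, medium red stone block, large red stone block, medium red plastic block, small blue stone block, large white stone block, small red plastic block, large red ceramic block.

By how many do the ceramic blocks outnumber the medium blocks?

ceramic blocks: 7.
medium blocks: 7.
7 − 7 = 0.

0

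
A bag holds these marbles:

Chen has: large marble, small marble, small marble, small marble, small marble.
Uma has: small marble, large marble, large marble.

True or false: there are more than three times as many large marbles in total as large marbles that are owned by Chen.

|large marbles| = 3.
|large marbles owned by Chen| = 1.
The claim requires 3 > 3 × 1 = 3, which does not hold.

False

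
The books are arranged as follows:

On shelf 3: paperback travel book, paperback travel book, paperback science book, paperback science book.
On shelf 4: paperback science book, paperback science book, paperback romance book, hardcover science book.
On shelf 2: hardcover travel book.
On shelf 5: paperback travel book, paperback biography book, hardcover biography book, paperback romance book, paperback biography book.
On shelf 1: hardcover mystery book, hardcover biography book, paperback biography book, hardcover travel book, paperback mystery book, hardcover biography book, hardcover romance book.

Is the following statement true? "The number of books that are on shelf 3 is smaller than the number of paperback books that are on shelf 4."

False

books on shelf 3: 4.
paperback books on shelf 4: 3.
The claim requires 4 < 3, which does not hold.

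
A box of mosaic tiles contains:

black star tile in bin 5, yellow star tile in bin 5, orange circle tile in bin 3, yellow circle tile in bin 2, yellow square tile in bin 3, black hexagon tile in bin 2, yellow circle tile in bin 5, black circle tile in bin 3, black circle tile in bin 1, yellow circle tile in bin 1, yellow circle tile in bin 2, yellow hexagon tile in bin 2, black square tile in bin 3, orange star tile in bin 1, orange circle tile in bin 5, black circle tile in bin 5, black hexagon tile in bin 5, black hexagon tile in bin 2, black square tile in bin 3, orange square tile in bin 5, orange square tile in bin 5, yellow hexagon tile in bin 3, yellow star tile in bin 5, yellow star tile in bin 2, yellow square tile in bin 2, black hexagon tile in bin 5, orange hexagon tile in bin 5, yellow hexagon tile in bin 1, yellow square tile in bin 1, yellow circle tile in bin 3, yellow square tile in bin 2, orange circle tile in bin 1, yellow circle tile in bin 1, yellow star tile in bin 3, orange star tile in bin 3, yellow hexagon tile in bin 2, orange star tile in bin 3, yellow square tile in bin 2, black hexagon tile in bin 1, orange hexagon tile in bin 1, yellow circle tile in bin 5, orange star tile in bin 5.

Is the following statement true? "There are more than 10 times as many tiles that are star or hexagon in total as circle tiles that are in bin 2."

|tiles that are star or hexagon| = 20.
|circle tiles in bin 2| = 2.
The claim requires 20 > 10 × 2 = 20, which does not hold.

False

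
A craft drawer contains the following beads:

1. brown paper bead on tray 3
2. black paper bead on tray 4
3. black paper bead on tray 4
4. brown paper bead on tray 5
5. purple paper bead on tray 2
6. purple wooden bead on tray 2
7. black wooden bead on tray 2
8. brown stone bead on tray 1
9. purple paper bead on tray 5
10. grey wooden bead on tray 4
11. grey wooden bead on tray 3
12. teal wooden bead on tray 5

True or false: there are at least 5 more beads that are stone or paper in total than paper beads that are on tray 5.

True

|beads that are stone or paper| = 7.
|paper beads on tray 5| = 2.
The claim requires 7 − 2 = 5 ≥ 5, which holds.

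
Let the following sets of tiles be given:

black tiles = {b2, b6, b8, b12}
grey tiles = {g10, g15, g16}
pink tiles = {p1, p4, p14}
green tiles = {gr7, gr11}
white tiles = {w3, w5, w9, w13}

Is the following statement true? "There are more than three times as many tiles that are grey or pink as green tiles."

tiles that are grey or pink: 6.
green tiles: 2.
The claim requires 6 > 3 × 2 = 6, which does not hold.

False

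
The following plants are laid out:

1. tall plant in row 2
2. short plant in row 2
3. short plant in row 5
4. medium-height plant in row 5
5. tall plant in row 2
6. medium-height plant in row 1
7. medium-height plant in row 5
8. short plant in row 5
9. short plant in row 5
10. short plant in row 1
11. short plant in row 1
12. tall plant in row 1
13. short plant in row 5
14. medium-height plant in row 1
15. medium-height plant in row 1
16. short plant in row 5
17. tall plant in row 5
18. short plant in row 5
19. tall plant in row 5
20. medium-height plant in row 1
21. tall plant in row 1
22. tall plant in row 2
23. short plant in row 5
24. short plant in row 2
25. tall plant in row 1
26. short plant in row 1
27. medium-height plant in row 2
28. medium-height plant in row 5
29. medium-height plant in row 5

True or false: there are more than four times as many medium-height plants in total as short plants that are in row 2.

There are 9 medium-height plants.
There are 2 short plants in row 2.
The claim requires 9 > 4 × 2 = 8, which holds.

True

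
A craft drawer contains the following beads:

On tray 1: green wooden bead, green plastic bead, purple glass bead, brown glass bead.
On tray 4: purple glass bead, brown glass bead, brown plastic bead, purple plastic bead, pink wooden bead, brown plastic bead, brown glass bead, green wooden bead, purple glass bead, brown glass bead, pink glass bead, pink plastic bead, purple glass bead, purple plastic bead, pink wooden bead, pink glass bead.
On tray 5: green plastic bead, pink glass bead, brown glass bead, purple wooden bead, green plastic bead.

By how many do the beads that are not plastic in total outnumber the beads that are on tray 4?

beads that are not plastic: 17.
beads on tray 4: 16.
17 − 16 = 1.

1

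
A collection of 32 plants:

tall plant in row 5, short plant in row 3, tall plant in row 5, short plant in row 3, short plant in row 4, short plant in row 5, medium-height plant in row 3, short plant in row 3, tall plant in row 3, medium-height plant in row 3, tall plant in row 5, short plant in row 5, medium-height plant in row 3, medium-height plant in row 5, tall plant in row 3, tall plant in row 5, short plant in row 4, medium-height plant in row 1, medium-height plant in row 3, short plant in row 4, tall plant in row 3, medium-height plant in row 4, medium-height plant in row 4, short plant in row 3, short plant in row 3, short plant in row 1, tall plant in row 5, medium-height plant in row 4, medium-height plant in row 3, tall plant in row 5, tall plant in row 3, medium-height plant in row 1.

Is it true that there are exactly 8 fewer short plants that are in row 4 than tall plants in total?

There are 3 short plants in row 4.
There are 10 tall plants.
The claim requires 10 − 3 (= 7) to equal 8, which does not hold.

False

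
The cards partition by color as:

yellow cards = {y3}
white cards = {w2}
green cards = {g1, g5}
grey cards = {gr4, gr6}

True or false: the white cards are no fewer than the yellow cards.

True

white cards: 1.
yellow cards: 1.
The claim requires 1 ≥ 1, which holds.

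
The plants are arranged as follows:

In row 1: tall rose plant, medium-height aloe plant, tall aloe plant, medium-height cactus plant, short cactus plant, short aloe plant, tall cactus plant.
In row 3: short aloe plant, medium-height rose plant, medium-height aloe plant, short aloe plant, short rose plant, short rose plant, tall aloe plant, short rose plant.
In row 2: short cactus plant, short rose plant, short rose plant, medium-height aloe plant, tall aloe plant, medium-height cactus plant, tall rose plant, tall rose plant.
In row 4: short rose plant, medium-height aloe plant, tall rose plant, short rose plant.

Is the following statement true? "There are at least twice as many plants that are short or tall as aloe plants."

True

plants that are short or tall: 20.
aloe plants: 10.
The claim requires 20 ≥ 2 × 10 = 20, which holds.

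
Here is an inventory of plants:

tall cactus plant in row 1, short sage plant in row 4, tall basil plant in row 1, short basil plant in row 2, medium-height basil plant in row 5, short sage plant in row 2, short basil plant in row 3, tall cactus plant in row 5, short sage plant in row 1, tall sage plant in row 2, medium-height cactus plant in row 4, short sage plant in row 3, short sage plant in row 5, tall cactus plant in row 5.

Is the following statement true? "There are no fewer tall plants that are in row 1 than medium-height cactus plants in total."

True

There are 2 tall plants in row 1.
There is 1 medium-height cactus plant.
The claim requires 2 ≥ 1, which holds.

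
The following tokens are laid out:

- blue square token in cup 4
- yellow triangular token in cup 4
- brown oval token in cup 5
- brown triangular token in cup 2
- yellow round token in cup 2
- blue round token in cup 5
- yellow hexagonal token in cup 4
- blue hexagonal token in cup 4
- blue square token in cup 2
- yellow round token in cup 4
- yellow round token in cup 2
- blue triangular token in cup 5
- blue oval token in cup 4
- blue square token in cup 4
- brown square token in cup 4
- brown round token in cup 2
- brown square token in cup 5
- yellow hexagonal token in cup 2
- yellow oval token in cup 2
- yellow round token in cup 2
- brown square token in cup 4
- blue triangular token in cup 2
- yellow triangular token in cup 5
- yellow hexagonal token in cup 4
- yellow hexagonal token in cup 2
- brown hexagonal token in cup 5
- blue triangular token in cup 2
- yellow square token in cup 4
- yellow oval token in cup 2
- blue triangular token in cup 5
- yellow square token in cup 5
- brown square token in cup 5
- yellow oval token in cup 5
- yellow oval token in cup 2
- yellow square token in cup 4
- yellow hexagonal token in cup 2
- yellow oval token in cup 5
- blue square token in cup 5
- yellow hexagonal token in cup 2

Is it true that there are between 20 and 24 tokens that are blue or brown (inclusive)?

False

tokens that are blue or brown: 19.
The claim requires 20 ≤ 19 ≤ 24, which does not hold.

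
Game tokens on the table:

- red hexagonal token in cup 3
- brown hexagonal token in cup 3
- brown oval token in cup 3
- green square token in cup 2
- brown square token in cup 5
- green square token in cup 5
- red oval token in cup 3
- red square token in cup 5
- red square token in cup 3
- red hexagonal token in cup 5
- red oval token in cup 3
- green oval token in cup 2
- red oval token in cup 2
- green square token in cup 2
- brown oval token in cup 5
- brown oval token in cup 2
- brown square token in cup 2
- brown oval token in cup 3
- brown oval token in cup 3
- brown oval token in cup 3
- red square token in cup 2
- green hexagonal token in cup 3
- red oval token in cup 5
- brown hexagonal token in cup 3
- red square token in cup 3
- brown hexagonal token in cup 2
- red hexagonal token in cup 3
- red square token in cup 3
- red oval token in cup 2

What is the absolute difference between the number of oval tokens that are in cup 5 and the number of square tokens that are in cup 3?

1

oval tokens in cup 5: 2. square tokens in cup 3: 3.
|2 − 3| = 3 − 2 = 1.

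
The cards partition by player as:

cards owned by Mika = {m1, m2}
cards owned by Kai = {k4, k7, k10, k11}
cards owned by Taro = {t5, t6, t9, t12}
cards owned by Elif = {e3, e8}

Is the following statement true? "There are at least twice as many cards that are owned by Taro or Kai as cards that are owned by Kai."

True

|cards owned by Taro or Kai| = 8.
|cards owned by Kai| = 4.
The claim requires 8 ≥ 2 × 4 = 8, which holds.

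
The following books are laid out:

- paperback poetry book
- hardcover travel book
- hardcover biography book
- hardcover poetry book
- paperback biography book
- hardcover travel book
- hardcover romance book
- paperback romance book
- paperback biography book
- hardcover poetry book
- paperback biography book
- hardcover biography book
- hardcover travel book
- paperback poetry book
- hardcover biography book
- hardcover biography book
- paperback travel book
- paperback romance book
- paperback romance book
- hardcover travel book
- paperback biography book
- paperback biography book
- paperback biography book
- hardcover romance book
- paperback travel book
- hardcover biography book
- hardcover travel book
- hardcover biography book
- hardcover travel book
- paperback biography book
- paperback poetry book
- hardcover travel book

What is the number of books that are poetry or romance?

10

poetry: 5; romance: 5; together 5 + 5 = 10.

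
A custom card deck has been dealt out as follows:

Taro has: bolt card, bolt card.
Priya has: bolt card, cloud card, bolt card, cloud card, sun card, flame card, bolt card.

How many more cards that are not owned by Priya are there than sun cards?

cards that are not owned by Priya: 2.
sun cards: 1.
2 − 1 = 1.

1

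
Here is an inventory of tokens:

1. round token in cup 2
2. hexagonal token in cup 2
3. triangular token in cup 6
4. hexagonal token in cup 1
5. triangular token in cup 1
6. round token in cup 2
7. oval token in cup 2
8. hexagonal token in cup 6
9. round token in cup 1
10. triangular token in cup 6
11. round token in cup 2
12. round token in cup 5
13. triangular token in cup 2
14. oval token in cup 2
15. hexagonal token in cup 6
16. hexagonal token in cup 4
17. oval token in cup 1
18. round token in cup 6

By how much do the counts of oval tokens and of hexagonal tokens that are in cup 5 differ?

3

oval tokens: 3. hexagonal tokens in cup 5: 0.
|3 − 0| = 3 − 0 = 3.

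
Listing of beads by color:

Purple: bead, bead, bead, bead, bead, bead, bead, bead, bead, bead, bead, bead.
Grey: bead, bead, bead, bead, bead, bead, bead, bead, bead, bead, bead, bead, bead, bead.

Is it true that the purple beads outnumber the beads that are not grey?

False

purple beads: 12.
beads that are not grey: 12.
The claim requires 12 > 12, which does not hold.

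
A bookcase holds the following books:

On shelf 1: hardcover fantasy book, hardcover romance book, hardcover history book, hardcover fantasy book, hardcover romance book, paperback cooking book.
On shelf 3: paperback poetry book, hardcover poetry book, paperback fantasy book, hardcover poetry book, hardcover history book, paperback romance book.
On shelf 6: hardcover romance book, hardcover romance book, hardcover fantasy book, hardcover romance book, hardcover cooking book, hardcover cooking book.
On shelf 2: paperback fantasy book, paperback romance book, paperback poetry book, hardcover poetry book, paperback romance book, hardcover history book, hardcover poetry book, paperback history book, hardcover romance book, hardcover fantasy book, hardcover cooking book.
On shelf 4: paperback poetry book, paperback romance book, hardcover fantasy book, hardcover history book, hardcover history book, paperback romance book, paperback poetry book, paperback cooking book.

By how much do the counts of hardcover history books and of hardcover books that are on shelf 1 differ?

0

hardcover history books: 5. hardcover books on shelf 1: 5.
|5 − 5| = 5 − 5 = 0.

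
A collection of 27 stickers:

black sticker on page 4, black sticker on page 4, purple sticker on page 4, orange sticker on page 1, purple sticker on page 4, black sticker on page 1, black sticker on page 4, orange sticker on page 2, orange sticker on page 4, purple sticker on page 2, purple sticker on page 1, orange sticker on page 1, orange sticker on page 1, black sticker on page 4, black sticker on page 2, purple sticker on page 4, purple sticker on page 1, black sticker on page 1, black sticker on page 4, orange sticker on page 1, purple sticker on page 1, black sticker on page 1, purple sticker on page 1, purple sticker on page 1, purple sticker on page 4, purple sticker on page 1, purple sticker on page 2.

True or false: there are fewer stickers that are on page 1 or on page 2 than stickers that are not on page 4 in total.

False

stickers on page 1 or on page 2: 17.
stickers that are not on page 4: 17.
The claim requires 17 < 17, which does not hold.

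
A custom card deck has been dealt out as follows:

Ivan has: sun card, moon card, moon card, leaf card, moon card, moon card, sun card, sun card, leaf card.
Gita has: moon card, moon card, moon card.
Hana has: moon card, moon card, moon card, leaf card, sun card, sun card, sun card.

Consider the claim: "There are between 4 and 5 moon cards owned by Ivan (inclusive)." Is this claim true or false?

moon cards owned by Ivan: 4.
The claim requires 4 ≤ 4 ≤ 5, which holds.

True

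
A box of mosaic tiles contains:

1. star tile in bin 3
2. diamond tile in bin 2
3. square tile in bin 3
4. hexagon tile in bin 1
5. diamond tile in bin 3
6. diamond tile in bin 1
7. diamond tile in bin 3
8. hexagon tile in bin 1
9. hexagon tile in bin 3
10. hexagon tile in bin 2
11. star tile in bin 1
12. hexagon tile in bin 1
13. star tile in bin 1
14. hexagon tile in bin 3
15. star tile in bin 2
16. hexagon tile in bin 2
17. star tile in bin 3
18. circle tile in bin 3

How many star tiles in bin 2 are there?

1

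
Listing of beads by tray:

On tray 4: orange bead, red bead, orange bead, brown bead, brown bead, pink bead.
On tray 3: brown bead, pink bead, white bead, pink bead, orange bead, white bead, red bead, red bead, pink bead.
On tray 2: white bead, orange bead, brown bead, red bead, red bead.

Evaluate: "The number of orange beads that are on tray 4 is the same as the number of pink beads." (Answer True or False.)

|orange beads on tray 4| = 2.
|pink beads| = 4.
The claim requires 2 = 4, which does not hold.

False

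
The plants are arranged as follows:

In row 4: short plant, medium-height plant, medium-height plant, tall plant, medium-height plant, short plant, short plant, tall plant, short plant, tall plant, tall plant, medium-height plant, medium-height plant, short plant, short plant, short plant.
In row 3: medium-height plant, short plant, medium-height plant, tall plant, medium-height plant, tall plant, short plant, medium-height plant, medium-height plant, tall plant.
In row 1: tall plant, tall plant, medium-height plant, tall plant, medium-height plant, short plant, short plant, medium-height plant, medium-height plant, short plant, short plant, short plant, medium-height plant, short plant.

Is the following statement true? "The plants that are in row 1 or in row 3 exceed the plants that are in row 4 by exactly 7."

There are 24 plants in row 1 or in row 3.
There are 16 plants in row 4.
The claim requires 24 − 16 (= 8) to equal 7, which does not hold.

False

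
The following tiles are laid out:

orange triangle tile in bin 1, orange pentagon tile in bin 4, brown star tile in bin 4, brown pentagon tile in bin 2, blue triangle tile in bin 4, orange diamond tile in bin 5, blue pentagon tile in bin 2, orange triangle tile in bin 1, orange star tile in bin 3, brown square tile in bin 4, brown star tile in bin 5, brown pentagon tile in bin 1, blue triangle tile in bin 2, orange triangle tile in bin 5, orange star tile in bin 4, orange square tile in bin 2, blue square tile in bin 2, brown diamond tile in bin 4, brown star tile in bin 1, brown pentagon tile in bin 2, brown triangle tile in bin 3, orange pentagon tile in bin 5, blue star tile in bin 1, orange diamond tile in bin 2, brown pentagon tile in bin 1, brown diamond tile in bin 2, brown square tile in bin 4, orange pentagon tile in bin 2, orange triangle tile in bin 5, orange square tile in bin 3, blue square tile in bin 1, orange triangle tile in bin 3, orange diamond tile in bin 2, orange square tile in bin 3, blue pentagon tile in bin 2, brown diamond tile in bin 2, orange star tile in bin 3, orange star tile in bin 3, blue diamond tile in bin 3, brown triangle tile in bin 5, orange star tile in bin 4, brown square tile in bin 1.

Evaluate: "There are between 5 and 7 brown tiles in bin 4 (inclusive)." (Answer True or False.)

There are 4 brown tiles in bin 4.
The claim requires 5 ≤ 4 ≤ 7, which does not hold.

False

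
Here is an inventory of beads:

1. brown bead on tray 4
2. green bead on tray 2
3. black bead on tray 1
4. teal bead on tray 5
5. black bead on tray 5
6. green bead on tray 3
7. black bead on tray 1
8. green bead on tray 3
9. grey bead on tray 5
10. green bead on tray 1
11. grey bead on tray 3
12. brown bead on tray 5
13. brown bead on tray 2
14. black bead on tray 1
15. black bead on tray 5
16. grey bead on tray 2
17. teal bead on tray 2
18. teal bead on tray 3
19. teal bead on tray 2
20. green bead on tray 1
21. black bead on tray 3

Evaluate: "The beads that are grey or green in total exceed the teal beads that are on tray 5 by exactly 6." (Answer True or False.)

False

|beads that are grey or green| = 8.
|teal beads on tray 5| = 1.
The claim requires 8 − 1 (= 7) to equal 6, which does not hold.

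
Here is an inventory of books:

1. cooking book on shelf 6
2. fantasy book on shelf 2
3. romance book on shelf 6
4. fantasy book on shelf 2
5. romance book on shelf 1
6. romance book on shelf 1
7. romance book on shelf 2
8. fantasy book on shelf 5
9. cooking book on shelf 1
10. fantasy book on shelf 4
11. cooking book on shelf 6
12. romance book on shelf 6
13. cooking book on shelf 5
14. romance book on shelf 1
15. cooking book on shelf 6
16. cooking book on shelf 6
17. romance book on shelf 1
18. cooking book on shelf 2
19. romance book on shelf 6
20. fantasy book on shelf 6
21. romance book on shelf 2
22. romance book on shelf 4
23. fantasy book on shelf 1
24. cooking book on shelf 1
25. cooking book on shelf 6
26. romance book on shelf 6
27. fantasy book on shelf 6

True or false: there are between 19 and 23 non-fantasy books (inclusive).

There are 20 non-fantasy books.
The claim requires 19 ≤ 20 ≤ 23, which holds.

True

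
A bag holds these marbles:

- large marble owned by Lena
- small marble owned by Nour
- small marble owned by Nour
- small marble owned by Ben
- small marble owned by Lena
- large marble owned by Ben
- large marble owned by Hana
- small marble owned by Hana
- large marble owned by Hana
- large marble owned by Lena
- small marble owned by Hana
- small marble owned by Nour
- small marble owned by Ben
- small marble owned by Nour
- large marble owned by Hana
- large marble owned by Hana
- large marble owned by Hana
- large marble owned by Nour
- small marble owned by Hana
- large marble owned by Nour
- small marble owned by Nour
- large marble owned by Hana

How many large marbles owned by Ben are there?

1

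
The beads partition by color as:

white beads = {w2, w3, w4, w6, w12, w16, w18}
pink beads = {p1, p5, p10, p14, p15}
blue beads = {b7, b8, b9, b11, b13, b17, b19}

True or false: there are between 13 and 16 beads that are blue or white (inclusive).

True

|beads that are blue or white| = 14.
The claim requires 13 ≤ 14 ≤ 16, which holds.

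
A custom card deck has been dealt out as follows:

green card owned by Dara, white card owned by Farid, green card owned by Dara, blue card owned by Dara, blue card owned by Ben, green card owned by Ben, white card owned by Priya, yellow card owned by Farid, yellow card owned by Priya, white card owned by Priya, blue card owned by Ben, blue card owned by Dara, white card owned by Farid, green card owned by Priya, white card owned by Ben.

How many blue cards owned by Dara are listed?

2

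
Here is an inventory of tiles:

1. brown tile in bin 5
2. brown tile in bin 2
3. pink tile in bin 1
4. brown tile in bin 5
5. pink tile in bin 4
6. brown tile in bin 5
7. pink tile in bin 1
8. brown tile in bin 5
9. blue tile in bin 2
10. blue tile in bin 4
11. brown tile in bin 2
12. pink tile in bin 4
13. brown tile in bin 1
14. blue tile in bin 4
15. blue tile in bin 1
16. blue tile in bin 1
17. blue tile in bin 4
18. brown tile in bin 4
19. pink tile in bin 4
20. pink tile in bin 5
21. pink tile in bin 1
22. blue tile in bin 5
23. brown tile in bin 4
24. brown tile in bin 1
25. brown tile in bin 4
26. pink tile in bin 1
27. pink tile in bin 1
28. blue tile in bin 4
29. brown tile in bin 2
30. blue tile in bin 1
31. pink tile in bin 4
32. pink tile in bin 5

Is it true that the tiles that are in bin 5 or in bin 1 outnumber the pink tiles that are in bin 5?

True

tiles in bin 5 or in bin 1: 17.
pink tiles in bin 5: 2.
The claim requires 17 > 2, which holds.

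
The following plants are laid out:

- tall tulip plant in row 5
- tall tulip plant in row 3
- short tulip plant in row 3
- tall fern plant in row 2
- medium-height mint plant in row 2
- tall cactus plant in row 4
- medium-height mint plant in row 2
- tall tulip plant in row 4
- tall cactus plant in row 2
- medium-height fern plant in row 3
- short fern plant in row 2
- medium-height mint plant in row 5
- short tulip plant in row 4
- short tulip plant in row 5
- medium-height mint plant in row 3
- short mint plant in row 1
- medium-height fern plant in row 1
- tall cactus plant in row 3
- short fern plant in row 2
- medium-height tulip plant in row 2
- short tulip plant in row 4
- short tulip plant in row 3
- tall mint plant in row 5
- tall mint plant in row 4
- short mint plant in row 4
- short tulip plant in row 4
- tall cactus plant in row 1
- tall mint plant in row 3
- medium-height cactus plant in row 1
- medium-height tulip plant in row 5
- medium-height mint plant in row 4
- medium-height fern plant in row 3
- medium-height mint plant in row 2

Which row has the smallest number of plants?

Counts by row: row 3→8, row 4→8, row 2→8, row 5→5, row 1→4.
The minimum is 4, held uniquely by row 1.

row 1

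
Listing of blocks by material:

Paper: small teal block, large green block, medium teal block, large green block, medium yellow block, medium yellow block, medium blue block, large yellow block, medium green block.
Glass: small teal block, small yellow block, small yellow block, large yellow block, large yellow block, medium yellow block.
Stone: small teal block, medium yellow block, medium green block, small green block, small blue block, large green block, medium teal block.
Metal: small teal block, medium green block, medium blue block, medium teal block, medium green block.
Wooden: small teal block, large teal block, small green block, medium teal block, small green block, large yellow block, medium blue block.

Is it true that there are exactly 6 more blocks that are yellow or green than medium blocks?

False

|blocks that are yellow or green| = 20.
|medium blocks| = 15.
The claim requires 20 − 15 (= 5) to equal 6, which does not hold.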